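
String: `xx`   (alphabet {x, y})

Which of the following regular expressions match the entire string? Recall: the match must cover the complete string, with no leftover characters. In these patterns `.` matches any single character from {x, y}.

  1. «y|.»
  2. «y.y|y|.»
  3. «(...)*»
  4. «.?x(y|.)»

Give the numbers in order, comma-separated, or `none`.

4

1 → no match
2 → no match
3 → no match
4 → match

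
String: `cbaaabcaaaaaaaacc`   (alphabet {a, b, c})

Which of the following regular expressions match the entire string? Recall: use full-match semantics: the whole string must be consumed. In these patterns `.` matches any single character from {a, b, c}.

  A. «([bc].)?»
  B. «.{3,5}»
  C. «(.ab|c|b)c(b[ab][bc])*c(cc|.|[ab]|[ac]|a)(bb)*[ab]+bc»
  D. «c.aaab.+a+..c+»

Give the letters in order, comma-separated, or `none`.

A → no match
B → no match
C → no match — must end with `bc`
D → match

D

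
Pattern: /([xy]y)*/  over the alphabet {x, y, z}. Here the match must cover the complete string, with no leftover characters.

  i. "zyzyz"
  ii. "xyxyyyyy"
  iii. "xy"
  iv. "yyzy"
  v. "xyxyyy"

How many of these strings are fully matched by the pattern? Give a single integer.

i. "zyzyz" → no match
ii. "xyxyyyyy" → match
iii. "xy" → match
iv. "yyzy" → no match
v. "xyxyyy" → match
Total matched: 3

3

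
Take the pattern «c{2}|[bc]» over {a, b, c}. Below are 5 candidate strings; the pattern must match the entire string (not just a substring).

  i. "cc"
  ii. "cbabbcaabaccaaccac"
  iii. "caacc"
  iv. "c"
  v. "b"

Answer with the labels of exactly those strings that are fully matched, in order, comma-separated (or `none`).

i, iv, v

i → match
ii → no match
iii → no match
iv → match
v → match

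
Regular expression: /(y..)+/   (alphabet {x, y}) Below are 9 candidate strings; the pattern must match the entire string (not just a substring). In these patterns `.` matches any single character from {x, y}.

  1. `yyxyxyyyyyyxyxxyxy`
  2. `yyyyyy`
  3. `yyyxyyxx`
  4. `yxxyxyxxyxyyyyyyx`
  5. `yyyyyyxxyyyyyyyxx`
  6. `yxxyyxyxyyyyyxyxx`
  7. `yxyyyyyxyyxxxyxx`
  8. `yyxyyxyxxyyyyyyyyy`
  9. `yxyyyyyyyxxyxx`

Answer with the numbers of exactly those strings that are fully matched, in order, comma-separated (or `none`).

1, 2, 8

1 → match
2. `yyyyyy` → match
3. `yyyxyyxx` → no match
4 → no match
5 → no match
6 → no match
7 → no match
8 → match
9 → no match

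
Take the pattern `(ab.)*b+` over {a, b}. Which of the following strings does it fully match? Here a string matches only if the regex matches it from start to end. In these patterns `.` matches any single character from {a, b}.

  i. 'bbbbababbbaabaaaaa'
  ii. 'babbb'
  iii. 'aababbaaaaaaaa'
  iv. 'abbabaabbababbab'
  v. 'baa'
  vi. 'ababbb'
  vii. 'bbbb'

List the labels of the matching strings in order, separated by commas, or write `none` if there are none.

vi, vii

i → no match — must end with 'b'
ii. 'babbb' → no match
iii → no match — must end with 'b'
iv → no match
v. 'baa' → no match — must end with 'b'
vi. 'ababbb' → match
vii. 'bbbb' → match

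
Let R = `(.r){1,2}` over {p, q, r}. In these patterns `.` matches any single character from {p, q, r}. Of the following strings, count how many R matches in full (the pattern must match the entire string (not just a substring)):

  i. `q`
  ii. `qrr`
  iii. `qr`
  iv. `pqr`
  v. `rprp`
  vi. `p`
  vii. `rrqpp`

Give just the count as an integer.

i → no match — must end with `r`
ii → no match
iii → match
iv → no match
v → no match — must end with `r`
vi → no match — must end with `r`
vii → no match — must end with `r`
Total matched: 1

1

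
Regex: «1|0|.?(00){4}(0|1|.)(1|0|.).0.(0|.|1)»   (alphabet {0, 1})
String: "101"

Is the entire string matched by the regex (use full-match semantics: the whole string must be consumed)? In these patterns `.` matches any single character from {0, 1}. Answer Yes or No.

No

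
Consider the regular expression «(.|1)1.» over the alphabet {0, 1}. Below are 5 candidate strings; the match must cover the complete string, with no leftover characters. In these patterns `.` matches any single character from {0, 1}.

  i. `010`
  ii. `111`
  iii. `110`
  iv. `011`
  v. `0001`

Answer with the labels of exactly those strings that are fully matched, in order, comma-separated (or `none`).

i, ii, iii, iv

i → match
ii → match
iii → match
iv → match
v → no match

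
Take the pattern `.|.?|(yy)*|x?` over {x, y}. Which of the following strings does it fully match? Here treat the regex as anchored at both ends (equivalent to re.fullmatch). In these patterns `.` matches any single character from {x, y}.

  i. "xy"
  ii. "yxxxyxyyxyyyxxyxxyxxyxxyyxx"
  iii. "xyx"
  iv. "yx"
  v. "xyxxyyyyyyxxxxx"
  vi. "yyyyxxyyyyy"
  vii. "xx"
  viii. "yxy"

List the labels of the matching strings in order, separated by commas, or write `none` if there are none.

none

i. "xy" → no match
ii → no match
iii. "xyx" → no match
iv. "yx" → no match
v → no match
vi. "yyyyxxyyyyy" → no match
vii. "xx" → no match
viii. "yxy" → no match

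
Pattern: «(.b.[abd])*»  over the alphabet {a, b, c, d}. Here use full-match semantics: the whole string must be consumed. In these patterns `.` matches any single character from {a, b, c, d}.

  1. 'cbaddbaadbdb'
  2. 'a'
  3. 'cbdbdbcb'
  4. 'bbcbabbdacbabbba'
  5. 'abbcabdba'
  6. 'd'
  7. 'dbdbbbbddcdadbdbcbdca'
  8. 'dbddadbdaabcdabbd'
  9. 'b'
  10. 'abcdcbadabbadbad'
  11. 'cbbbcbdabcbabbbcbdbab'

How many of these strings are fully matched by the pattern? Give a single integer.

1 → match
2 → no match
3 → match
4 → no match
5 → no match
6 → no match
7 → no match
8 → no match
9 → no match
10 → match
11 → no match
Total matched: 3

3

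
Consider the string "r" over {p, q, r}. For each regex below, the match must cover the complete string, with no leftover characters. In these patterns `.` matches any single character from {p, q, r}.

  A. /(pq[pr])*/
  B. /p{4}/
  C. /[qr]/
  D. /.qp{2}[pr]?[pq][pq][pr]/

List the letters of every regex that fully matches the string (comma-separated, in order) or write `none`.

C

A → no match
B → no match — must start with "p"
C → match
D → no match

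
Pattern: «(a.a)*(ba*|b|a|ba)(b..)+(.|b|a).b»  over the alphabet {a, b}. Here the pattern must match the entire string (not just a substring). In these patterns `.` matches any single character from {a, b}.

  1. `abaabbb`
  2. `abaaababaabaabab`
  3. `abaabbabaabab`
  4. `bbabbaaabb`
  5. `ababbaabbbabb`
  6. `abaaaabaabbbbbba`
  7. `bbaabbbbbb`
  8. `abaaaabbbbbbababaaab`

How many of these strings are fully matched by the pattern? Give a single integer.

1. `abaabbb` → match
2 → no match
3 → match
4. `bbabbaaabb` → match
5 → match
6 → no match — must end with `b`
7. `bbaabbbbbb` → match
8 → no match
Total matched: 5

5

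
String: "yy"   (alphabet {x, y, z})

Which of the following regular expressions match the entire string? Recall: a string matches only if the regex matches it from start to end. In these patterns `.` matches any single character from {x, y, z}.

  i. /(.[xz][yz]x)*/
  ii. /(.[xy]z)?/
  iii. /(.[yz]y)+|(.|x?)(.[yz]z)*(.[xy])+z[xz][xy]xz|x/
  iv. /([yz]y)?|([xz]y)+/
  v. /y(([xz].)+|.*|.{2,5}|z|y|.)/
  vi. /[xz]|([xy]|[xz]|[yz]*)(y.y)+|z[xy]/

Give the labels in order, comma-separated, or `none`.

iv, v

i → no match
ii → no match
iii → no match
iv → match
v → match
vi → no match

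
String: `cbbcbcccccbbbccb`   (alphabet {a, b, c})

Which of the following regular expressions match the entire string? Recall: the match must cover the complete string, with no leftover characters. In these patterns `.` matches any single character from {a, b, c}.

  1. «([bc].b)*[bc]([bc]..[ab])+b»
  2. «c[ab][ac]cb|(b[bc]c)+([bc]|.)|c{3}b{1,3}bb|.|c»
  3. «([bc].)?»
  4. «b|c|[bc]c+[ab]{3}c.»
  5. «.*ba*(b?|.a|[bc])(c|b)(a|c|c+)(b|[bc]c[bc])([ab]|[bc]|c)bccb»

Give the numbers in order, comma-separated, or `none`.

5

1 → no match
2 → no match
3 → no match
4 → no match
5 → match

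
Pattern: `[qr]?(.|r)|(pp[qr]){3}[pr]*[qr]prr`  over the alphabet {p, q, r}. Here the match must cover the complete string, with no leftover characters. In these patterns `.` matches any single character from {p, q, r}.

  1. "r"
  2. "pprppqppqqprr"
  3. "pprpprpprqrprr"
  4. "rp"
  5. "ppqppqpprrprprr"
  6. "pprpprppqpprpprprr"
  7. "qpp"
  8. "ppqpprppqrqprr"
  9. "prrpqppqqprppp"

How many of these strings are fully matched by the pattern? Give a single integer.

6

1 → match
2 → match
3 → no match
4 → match
5 → match
6 → match
7 → no match
8 → match
9 → no match
Total matched: 6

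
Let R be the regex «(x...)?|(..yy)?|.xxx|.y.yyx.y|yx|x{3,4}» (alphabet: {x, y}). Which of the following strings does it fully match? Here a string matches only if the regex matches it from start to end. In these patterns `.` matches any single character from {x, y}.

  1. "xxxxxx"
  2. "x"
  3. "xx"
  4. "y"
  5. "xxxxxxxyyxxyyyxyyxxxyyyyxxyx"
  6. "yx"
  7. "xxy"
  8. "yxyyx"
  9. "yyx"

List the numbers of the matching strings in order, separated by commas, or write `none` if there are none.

1 → no match
2 → no match
3 → no match
4 → no match
5 → no match
6 → match
7 → no match
8 → no match
9 → no match

6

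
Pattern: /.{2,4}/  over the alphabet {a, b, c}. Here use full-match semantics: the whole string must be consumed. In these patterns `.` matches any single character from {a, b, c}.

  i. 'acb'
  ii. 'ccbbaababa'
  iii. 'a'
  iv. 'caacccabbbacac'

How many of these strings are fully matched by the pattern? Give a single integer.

i. 'acb' → match
ii. 'ccbbaababa' → no match
iii. 'a' → no match
iv → no match
Total matched: 1

1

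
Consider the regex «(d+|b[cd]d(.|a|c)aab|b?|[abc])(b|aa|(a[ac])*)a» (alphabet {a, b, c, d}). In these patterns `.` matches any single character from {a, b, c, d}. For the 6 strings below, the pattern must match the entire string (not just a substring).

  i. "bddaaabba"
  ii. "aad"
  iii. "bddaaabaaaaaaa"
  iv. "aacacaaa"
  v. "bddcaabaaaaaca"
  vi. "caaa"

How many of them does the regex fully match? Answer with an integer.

i. "bddaaabba" → match
ii. "aad" → no match — must end with "a"
iii → match
iv. "aacacaaa" → match
v → match
vi. "caaa" → match
Total matched: 5

5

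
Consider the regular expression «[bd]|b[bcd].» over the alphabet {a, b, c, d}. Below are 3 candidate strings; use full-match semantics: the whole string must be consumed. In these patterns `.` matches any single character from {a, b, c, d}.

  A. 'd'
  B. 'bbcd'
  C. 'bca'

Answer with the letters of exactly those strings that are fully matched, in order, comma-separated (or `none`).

A → match
B → no match
C → match

A, C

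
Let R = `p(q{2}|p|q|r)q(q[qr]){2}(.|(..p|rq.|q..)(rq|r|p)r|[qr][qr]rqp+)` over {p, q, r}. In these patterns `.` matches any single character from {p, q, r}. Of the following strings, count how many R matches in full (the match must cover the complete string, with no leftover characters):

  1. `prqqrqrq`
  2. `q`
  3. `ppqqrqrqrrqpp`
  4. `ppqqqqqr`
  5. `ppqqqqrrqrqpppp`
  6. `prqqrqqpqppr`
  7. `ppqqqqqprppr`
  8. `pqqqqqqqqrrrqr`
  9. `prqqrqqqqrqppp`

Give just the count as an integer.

8

1 → match
2 → no match — must start with `p`
3 → match
4 → match
5 → match
6 → match
7 → match
8 → match
9 → match
Total matched: 8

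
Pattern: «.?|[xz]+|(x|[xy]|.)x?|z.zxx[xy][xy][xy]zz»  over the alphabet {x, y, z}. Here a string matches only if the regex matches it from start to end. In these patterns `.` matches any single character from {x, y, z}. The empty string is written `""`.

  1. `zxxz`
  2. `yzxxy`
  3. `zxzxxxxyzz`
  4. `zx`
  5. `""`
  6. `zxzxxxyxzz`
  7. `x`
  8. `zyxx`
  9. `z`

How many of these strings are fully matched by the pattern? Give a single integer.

1. `zxxz` → match
2. `yzxxy` → no match
3. `zxzxxxxyzz` → match
4. `zx` → match
5. `""` → match
6. `zxzxxxyxzz` → match
7. `x` → match
8. `zyxx` → no match
9. `z` → match
Total matched: 7

7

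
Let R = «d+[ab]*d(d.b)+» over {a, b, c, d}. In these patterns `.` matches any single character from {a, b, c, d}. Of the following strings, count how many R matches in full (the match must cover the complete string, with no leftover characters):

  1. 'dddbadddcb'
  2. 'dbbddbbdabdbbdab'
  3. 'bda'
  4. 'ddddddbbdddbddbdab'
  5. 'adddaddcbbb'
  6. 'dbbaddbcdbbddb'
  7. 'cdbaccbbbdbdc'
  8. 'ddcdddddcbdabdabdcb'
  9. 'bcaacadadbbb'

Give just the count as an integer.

1 → no match
2 → match
3 → no match — must start with 'd'
4 → match
5 → no match — must start with 'd'
6 → no match
7 → no match — must start with 'd'
8 → no match
9 → no match — must start with 'd'
Total matched: 2

2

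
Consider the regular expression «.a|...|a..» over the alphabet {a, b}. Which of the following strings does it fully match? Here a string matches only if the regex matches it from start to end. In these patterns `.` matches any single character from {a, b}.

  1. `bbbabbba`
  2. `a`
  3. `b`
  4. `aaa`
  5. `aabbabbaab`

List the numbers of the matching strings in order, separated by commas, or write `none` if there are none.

1 → no match
2 → no match
3 → no match
4 → match
5 → no match

4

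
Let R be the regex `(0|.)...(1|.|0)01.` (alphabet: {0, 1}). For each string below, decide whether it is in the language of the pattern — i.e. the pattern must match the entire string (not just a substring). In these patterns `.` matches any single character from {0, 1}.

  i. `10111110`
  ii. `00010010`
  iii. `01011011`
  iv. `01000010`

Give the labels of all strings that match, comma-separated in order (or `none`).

ii, iii, iv

i → no match
ii → match
iii → match
iv → match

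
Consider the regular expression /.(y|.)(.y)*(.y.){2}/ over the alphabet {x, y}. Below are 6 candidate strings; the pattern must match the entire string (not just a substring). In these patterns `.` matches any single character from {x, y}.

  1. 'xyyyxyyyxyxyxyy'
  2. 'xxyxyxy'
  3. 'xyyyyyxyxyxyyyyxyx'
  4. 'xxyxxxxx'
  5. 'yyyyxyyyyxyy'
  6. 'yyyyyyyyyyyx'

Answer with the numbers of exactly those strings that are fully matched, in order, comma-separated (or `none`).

1 → no match
2. 'xxyxyxy' → no match
3 → match
4. 'xxyxxxxx' → no match
5. 'yyyyxyyyyxyy' → match
6. 'yyyyyyyyyyyx' → match

3, 5, 6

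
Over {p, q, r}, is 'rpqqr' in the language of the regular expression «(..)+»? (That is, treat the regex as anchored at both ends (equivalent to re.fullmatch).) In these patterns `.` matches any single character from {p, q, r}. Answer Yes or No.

No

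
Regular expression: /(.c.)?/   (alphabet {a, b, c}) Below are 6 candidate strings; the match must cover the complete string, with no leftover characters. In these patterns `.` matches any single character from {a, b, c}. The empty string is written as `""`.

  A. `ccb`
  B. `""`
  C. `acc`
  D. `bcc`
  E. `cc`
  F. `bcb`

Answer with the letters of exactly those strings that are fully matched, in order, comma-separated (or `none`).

A, B, C, D, F

A. `ccb` → match
B. `""` → match
C. `acc` → match
D. `bcc` → match
E. `cc` → no match
F. `bcb` → match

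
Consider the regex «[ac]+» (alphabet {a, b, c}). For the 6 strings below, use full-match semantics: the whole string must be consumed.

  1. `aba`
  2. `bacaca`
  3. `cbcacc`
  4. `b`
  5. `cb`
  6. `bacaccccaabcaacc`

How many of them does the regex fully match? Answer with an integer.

0

1 → no match
2 → no match
3 → no match
4 → no match
5 → no match
6 → no match
Total matched: 0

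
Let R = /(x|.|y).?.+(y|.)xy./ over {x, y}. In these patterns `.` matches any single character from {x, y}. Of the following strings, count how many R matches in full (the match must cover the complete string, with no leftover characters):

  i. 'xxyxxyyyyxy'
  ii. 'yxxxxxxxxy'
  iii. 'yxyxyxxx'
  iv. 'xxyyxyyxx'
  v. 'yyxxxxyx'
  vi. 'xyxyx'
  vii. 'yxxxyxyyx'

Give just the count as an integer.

1

i. 'xxyxxyyyyxy' → no match
ii. 'yxxxxxxxxy' → no match
iii. 'yxyxyxxx' → no match
iv. 'xxyyxyyxx' → no match
v. 'yyxxxxyx' → match
vi. 'xyxyx' → no match
vii. 'yxxxyxyyx' → no match
Total matched: 1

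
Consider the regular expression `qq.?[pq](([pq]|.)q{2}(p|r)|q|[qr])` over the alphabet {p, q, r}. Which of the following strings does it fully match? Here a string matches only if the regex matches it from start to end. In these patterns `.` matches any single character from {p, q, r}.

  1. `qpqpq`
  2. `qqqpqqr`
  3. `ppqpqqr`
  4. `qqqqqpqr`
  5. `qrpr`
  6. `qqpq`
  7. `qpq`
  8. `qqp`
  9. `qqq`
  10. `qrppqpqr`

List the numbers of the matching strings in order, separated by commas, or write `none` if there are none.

1 → no match — must start with `qq`
2 → match
3 → no match — must start with `qq`
4 → no match
5 → no match — must start with `qq`
6 → match
7 → no match — must start with `qq`
8 → no match
9 → no match
10 → no match — must start with `qq`

2, 6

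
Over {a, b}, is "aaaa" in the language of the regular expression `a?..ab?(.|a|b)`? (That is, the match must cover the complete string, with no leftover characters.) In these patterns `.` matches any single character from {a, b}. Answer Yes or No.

Yes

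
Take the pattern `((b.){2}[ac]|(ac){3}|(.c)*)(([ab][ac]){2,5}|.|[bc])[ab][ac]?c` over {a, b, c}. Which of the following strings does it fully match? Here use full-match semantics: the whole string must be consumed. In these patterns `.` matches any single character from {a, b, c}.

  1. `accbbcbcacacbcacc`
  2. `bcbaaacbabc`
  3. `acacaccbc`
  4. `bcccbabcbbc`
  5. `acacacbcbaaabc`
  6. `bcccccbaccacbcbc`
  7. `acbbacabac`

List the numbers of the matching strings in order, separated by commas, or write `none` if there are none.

1 → no match
2 → match
3 → match
4 → no match
5 → match
6 → no match
7 → no match

2, 3, 5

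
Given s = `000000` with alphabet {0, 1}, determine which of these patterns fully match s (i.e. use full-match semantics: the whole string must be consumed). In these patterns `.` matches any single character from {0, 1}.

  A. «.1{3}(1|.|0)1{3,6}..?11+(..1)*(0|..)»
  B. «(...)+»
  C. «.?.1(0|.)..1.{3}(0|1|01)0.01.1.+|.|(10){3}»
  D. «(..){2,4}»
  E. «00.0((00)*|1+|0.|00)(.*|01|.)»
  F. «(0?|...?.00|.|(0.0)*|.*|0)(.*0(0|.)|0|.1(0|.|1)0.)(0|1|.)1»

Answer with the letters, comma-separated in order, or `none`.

A → no match
B → match
C → no match
D → match
E → match
F → no match — must end with `1`

B, D, E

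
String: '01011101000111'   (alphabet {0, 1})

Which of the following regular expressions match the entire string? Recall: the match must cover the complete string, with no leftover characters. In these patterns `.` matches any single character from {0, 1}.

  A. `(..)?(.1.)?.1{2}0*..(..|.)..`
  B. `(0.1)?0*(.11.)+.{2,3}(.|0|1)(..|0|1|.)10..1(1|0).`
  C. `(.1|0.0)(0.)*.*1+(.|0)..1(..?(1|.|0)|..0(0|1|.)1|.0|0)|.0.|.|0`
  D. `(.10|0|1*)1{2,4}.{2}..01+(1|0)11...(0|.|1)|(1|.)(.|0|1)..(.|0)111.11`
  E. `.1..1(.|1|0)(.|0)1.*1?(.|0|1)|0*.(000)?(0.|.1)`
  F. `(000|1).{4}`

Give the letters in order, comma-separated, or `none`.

A → no match
B → no match
C → match
D → no match
E → match
F → no match

C, E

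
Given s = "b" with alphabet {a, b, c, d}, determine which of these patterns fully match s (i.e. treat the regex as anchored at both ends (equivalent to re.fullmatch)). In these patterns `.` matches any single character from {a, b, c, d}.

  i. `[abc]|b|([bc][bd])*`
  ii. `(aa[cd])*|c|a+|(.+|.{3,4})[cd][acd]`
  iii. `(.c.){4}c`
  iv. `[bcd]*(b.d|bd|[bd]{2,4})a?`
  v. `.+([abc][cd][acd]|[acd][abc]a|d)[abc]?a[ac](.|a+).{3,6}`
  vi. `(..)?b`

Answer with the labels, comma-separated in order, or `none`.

i, vi

i → match
ii → no match
iii → no match — must end with "c"
iv → no match
v → no match
vi → match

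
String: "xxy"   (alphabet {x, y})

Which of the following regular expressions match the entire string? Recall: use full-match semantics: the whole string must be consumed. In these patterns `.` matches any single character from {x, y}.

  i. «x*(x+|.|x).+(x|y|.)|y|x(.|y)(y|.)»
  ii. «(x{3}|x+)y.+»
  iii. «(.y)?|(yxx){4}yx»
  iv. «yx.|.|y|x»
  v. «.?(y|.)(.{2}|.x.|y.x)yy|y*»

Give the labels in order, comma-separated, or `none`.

i

i → match
ii → no match
iii → no match
iv → no match
v → no match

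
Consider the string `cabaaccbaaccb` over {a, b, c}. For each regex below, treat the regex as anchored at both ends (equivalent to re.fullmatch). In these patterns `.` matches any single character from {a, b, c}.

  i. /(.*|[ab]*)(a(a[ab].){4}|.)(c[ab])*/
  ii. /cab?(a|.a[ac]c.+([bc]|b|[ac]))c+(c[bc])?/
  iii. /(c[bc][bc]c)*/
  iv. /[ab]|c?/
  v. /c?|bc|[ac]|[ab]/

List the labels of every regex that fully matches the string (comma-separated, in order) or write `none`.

i, ii

i → match
ii → match
iii → no match
iv → no match
v → no match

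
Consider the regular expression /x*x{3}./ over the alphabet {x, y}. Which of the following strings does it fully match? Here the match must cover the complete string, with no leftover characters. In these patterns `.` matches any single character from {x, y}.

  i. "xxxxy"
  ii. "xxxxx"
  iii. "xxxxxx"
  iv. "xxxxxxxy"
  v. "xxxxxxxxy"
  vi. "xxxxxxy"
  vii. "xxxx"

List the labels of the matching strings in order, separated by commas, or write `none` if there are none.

i, ii, iii, iv, v, vi, vii

i. "xxxxy" → match
ii. "xxxxx" → match
iii. "xxxxxx" → match
iv. "xxxxxxxy" → match
v. "xxxxxxxxy" → match
vi. "xxxxxxy" → match
vii. "xxxx" → match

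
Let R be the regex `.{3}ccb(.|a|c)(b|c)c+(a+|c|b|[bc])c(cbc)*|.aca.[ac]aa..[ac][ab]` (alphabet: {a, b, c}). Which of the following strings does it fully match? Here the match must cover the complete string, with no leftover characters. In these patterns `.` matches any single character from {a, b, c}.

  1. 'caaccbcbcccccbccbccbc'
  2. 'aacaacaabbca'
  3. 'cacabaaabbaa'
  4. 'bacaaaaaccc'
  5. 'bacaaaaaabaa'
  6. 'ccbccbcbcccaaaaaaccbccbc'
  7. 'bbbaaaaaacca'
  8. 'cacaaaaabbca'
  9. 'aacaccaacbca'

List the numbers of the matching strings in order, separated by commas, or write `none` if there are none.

1, 2, 3, 5, 6, 8, 9

1 → match
2 → match
3 → match
4 → no match
5 → match
6 → match
7 → no match
8 → match
9 → match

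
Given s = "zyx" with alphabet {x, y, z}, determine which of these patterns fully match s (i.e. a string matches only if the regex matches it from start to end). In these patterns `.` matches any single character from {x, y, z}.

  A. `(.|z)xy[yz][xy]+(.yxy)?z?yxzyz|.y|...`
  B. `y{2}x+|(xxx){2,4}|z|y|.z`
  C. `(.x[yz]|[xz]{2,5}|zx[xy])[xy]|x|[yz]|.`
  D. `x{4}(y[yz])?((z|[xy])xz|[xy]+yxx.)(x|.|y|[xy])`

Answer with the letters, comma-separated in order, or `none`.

A → match
B → no match
C → no match
D → no match — must start with "x"

A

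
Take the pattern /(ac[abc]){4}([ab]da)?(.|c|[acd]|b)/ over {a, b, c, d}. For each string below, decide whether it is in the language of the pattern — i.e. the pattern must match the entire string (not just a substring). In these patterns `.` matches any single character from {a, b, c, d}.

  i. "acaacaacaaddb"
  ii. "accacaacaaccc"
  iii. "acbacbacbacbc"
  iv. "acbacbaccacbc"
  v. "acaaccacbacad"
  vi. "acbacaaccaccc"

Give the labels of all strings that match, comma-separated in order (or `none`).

i → no match
ii → match
iii → match
iv → match
v → match
vi → match

ii, iii, iv, v, vi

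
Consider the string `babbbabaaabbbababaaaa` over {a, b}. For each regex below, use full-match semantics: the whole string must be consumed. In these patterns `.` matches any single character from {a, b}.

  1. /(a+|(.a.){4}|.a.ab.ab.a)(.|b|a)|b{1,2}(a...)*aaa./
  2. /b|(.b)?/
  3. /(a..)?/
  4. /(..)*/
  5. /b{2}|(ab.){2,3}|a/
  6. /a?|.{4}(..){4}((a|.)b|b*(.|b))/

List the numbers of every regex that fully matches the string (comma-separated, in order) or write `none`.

1

1 → match
2 → no match
3 → no match
4 → no match
5 → no match
6 → no match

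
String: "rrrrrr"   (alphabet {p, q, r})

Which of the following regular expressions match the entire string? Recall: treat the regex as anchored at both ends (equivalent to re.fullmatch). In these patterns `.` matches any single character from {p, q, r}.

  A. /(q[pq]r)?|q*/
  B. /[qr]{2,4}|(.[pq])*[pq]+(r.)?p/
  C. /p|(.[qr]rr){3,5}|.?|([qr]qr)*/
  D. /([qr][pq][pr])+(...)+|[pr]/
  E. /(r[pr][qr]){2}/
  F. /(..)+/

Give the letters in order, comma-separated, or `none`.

E, F

A → no match
B → no match
C → no match
D → no match
E → match
F → match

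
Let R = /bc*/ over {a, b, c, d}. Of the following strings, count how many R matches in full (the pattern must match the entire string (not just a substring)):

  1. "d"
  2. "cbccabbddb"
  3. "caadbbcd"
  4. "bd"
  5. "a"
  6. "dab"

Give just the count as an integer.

0

1 → no match — must start with "b"
2 → no match — must start with "b"
3 → no match — must start with "b"
4 → no match
5 → no match — must start with "b"
6 → no match — must start with "b"
Total matched: 0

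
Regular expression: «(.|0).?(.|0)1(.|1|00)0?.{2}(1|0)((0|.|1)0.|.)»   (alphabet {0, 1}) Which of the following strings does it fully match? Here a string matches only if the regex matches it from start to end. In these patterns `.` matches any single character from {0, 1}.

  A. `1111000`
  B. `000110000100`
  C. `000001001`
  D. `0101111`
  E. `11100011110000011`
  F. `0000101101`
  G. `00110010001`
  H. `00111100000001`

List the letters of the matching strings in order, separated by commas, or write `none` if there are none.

A → no match
B → match
C → no match
D → no match
E → no match
F → no match
G → match
H → no match

B, G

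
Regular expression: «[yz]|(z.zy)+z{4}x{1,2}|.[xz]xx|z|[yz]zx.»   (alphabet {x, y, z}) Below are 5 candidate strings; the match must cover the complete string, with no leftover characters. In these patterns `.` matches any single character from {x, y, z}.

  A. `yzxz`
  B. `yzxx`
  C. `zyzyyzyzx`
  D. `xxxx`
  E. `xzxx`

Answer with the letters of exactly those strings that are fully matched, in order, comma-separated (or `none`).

A. `yzxz` → match
B. `yzxx` → match
C. `zyzyyzyzx` → no match
D. `xxxx` → match
E. `xzxx` → match

A, B, D, E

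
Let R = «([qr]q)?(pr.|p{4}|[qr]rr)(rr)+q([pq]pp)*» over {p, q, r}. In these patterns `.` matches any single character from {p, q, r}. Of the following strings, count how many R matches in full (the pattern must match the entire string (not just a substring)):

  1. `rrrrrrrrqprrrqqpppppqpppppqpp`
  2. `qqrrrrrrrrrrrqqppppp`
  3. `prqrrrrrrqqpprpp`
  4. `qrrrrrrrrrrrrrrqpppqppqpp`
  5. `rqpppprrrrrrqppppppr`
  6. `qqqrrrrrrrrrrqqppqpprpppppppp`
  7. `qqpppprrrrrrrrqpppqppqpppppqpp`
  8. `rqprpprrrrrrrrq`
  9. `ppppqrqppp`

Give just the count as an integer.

3

1 → no match
2 → match
3 → no match
4 → match
5 → no match
6 → no match
7 → match
8 → no match
9. `ppppqrqppp` → no match
Total matched: 3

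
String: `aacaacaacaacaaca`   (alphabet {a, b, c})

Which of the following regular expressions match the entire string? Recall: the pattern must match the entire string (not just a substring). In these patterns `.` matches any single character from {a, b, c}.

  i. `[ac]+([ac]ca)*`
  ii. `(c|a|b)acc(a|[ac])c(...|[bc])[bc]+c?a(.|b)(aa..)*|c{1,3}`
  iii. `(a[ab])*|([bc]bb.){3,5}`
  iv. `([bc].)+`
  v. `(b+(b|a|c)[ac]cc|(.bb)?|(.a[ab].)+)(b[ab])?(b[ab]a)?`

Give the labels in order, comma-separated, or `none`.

i

i → match
ii → no match
iii → no match
iv → no match
v → no match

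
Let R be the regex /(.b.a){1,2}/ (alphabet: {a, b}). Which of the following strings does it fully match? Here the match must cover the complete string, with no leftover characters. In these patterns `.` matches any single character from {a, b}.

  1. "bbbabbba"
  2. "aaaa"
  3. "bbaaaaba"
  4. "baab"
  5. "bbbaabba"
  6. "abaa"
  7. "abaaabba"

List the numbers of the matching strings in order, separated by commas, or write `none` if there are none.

1 → match
2 → no match
3 → no match
4 → no match — must end with "a"
5 → match
6 → match
7 → match

1, 5, 6, 7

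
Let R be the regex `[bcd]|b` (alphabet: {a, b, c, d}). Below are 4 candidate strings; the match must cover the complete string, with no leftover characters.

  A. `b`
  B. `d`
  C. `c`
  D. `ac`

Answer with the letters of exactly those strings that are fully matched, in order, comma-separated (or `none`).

A → match
B → match
C → match
D → no match

A, B, C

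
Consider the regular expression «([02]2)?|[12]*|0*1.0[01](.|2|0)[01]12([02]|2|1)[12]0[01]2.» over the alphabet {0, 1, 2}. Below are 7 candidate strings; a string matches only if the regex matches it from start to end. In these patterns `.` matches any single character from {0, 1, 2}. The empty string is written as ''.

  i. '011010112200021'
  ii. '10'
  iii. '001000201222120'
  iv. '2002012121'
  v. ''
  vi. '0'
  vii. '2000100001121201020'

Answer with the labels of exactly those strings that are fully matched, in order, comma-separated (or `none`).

i → no match
ii. '10' → no match
iii → no match
iv. '2002012121' → no match
v. '' → match
vi. '0' → no match
vii → no match

v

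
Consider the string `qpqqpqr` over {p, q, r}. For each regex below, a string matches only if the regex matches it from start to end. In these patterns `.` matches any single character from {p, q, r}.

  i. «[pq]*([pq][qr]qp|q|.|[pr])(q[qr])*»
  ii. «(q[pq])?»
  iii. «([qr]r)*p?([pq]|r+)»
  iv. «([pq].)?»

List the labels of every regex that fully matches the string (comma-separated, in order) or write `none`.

i → match
ii → no match
iii → no match
iv → no match

i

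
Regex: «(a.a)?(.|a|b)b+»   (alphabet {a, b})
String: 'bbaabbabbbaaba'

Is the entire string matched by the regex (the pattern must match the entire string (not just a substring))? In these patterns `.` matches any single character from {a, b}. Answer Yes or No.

Every match must end with 'b', but 'bbaabbabbbaaba' does not.

No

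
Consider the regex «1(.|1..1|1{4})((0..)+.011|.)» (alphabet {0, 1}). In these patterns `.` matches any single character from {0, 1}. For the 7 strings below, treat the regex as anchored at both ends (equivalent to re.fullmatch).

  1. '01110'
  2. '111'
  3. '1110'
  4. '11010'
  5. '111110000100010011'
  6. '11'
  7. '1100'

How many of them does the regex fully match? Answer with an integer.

2

1 → no match — must start with '1'
2 → match
3 → no match
4 → no match
5 → match
6 → no match
7 → no match
Total matched: 2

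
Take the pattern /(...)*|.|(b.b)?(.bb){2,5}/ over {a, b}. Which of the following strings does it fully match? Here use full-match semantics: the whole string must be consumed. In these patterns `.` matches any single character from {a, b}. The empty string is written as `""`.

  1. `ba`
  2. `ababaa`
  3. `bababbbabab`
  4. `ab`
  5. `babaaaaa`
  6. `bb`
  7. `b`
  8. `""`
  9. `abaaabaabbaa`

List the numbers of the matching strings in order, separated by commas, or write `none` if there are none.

1 → no match
2 → match
3 → no match
4 → no match
5 → no match
6 → no match
7 → match
8 → match
9 → match

2, 7, 8, 9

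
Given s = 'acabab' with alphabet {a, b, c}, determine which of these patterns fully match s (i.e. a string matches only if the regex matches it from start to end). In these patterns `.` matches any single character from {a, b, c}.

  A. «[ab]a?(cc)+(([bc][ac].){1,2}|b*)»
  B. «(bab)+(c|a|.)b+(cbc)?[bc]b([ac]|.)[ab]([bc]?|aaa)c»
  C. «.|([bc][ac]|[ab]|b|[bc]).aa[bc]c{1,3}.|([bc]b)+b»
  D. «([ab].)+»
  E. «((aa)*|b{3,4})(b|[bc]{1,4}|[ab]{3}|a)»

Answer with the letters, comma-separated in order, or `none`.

A → no match
B → no match — must start with 'bab'
C → no match
D → match
E → no match

D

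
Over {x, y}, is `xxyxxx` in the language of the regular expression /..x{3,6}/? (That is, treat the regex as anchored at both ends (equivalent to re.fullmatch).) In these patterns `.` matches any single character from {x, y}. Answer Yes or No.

No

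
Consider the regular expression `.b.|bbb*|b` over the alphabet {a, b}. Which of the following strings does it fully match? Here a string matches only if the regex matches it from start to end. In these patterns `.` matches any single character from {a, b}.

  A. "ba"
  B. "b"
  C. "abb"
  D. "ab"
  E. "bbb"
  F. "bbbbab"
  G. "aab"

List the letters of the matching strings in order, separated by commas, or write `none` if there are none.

A → no match
B → match
C → match
D → no match
E → match
F → no match
G → no match

B, C, E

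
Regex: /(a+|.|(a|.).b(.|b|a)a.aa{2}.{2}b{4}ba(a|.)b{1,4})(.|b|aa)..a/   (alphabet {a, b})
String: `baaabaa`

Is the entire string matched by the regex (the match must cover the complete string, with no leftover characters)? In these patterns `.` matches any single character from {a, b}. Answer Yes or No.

No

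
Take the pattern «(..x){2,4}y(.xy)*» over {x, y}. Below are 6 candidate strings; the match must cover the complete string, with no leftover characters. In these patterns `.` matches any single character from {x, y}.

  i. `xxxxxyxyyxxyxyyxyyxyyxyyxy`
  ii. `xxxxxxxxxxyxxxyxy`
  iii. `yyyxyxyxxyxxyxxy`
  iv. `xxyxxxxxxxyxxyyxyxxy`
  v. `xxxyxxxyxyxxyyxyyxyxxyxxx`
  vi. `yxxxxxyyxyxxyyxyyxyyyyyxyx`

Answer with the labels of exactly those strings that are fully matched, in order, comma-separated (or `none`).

i → no match
ii → no match
iii → no match
iv → no match
v → no match
vi → no match

none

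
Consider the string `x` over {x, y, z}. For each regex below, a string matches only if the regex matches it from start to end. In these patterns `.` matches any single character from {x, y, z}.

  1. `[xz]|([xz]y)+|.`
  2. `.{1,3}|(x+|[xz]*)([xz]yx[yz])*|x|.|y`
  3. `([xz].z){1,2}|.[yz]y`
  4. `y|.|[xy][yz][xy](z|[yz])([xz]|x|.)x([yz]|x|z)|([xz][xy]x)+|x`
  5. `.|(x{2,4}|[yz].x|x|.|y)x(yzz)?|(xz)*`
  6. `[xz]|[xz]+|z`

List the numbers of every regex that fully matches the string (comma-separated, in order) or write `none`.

1 → match
2 → match
3 → no match
4 → match
5 → match
6 → match

1, 2, 4, 5, 6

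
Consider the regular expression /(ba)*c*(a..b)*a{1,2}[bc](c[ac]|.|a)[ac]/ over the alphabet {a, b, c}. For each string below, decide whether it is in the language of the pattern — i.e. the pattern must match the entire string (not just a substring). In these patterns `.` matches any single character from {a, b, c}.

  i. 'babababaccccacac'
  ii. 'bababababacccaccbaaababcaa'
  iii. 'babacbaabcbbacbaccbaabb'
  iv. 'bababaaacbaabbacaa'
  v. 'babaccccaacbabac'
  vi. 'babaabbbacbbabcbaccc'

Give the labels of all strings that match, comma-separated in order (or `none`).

i, ii, iv, v, vi

i → match
ii → match
iii → no match
iv → match
v → match
vi → match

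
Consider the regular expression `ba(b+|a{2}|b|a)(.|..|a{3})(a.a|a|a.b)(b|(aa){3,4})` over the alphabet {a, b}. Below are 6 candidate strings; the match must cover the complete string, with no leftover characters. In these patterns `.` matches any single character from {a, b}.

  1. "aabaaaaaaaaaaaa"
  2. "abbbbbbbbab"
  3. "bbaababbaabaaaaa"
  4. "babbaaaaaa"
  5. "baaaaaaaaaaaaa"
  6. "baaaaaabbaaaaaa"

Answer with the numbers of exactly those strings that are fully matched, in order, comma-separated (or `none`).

1 → no match — must start with "ba"
2 → no match — must start with "ba"
3 → no match — must start with "ba"
4 → no match
5 → match
6 → match

5, 6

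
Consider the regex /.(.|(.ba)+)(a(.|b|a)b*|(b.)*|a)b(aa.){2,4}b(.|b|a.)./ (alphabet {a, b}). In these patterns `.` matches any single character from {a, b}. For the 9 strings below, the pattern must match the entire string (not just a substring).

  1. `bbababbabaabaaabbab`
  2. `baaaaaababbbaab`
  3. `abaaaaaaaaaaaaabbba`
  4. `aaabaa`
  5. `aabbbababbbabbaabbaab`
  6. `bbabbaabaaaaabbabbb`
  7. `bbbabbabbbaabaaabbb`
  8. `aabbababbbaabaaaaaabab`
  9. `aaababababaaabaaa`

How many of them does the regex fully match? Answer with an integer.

1 → no match
2 → no match
3 → no match
4 → no match
5 → no match
6 → no match
7 → match
8 → no match
9 → no match
Total matched: 1

1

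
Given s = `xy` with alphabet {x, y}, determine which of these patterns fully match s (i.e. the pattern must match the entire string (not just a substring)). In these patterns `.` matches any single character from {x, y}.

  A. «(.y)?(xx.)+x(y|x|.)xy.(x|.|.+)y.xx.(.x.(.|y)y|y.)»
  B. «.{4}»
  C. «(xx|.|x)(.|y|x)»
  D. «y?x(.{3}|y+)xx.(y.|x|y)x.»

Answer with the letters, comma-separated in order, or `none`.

C

A → no match
B → no match
C → match
D → no match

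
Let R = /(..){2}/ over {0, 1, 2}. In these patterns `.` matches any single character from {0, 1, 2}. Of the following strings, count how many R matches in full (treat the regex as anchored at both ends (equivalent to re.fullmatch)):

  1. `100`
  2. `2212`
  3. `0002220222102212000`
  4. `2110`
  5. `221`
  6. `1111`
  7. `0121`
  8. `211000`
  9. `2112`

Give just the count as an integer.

1 → no match
2 → match
3 → no match
4 → match
5 → no match
6 → match
7 → match
8 → no match
9 → match
Total matched: 5

5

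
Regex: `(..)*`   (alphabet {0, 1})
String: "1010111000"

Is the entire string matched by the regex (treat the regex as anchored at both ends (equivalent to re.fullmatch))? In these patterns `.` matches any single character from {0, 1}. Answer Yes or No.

Yes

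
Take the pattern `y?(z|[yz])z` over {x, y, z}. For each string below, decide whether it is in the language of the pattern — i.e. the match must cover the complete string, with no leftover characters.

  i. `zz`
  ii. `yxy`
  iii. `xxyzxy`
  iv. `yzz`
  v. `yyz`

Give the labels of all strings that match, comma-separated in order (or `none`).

i → match
ii → no match — must end with `z`
iii → no match — must end with `z`
iv → match
v → match

i, iv, v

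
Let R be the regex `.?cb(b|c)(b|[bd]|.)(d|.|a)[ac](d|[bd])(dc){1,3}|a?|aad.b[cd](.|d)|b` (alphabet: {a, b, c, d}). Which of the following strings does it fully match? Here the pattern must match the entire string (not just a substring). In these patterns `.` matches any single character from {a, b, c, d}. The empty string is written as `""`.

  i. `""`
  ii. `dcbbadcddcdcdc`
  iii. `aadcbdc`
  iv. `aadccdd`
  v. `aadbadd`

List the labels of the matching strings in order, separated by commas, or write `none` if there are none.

i, ii, iii

i → match
ii → match
iii → match
iv → no match
v → no match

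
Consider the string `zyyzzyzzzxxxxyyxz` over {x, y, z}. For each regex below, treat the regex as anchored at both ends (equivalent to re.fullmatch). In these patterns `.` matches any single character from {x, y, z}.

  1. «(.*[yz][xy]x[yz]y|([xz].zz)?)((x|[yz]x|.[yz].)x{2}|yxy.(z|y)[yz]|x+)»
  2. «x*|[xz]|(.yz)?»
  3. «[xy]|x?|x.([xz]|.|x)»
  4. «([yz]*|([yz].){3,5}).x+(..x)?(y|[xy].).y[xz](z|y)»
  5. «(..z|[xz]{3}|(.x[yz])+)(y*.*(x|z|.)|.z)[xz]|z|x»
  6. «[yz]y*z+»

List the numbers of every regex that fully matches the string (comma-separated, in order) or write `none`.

1 → no match
2 → no match
3 → no match
4 → match
5 → no match
6 → no match

4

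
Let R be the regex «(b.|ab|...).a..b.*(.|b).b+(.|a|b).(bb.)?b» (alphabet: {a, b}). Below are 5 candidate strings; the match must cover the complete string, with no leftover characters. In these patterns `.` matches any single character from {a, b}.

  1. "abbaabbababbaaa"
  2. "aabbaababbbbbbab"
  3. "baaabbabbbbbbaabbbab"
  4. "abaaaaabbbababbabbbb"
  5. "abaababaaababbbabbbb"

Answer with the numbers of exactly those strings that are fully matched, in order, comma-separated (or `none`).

4, 5

1 → no match — must end with "b"
2 → no match
3 → no match
4 → match
5 → match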